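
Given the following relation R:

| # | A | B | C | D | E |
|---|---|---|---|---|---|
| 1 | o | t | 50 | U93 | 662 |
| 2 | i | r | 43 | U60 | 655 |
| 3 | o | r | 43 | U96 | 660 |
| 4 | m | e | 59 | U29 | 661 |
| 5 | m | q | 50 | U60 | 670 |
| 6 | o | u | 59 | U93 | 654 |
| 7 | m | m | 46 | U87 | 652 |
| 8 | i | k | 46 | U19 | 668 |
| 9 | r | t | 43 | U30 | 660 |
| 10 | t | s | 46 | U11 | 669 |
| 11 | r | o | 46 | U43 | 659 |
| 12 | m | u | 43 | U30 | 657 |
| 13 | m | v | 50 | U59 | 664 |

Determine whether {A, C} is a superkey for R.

Rows 5 and 13 have the same {A, C} value (A=m, C=50) but are distinct tuples, so {A, C} does not determine every attribute — not a superkey.

No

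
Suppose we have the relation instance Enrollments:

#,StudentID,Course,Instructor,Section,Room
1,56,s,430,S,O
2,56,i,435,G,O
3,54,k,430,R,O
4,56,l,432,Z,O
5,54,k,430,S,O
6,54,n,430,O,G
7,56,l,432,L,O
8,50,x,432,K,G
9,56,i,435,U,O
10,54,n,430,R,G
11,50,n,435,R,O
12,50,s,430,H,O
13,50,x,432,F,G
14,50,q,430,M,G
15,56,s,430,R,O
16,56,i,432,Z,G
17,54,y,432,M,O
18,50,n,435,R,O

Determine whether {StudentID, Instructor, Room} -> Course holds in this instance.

Yes

(StudentID=56, Instructor=430, Room=O): rows 1, 15 → Course = s, s ✓
(StudentID=56, Instructor=435, Room=O): rows 2, 9 → Course = i, i ✓
(StudentID=54, Instructor=430, Room=O): rows 3, 5 → Course = k, k ✓
(StudentID=56, Instructor=432, Room=O): rows 4, 7 → Course = l, l ✓
(StudentID=54, Instructor=430, Room=G): rows 6, 10 → Course = n, n ✓
(StudentID=50, Instructor=432, Room=G): rows 8, 13 → Course = x, x ✓
(StudentID=50, Instructor=435, Room=O): rows 11, 18 → Course = n, n ✓
(StudentID=50, Instructor=430, Room=O): row 12 → Course = s ✓
(StudentID=50, Instructor=430, Room=G): row 14 → Course = q ✓
(StudentID=56, Instructor=432, Room=G): row 16 → Course = i ✓
(StudentID=54, Instructor=432, Room=O): row 17 → Course = y ✓
Every {StudentID, Instructor, Room} value is associated with a single Course value, so {StudentID, Instructor, Room} -> Course holds.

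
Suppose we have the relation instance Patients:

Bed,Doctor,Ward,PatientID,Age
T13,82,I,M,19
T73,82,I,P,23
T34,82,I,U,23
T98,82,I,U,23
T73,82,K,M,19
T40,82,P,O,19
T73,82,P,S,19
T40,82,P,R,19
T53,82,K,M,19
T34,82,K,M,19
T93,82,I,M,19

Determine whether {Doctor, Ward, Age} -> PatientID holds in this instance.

(Doctor=82, Ward=I, Age=19): 2 rows → PatientID = M, M ✓
(Doctor=82, Ward=I, Age=23): 3 rows → PatientID takes values {P, U} — violation
(Doctor=82, Ward=K, Age=19): 3 rows → PatientID = M, M, M ✓
(Doctor=82, Ward=P, Age=19): 3 rows → PatientID takes values {O, S, R} — violation
Two rows agree on {Doctor, Ward, Age} but differ on PatientID, so {Doctor, Ward, Age} -> PatientID does not hold.

No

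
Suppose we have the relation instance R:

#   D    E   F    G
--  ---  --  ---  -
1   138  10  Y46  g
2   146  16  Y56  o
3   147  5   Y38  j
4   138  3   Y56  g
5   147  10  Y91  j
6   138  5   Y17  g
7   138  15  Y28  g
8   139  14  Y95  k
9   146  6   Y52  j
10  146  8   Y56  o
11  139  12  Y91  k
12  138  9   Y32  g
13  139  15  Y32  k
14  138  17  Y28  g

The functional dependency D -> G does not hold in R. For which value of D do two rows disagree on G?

146

D=138: rows 1, 4, 6, 7, 12, 14 → G = g, g, g, g, g, g ✓
D=146: rows 2, 9, 10 → G takes values {o, j} — violation
D=147: rows 3, 5 → G = j, j ✓
D=139: rows 8, 11, 13 → G = k, k, k ✓
The only D value with inconsistent G is D=146.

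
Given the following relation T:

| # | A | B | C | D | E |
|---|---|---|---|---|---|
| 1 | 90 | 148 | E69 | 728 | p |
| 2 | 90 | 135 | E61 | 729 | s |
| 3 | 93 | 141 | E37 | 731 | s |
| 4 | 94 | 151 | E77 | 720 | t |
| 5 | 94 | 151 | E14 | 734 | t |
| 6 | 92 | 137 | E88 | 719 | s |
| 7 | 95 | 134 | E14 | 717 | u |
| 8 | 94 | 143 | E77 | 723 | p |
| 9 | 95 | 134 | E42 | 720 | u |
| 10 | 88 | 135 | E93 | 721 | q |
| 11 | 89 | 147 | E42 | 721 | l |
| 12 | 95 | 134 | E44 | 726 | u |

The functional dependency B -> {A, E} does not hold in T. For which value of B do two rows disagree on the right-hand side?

B=148: row 1 → {A,E} = (90, p) ✓
B=135: rows 2, 10 → {A,E} takes values {(90, s), (88, q)} — violation
B=141: row 3 → {A,E} = (93, s) ✓
B=151: rows 4, 5 → {A,E} = (94, t), (94, t) ✓
B=137: row 6 → {A,E} = (92, s) ✓
B=134: rows 7, 9, 12 → {A,E} = (95, u), (95, u), (95, u) ✓
B=143: row 8 → {A,E} = (94, p) ✓
B=147: row 11 → {A,E} = (89, l) ✓
The only B value with inconsistent RHS is B=135.

135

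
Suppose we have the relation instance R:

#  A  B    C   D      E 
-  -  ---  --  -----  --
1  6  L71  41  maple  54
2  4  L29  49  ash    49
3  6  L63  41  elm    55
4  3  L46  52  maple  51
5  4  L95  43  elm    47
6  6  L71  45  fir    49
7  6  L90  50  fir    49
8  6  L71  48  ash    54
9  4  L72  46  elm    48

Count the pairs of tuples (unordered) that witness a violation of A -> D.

11

A=6: violating pairs (1,3), (1,6), (1,7), (1,8), (3,6), (3,7), (3,8), (6,8), (7,8) — 9 pairs.
A=4: violating pairs (2,5), (2,9) — 2 pairs.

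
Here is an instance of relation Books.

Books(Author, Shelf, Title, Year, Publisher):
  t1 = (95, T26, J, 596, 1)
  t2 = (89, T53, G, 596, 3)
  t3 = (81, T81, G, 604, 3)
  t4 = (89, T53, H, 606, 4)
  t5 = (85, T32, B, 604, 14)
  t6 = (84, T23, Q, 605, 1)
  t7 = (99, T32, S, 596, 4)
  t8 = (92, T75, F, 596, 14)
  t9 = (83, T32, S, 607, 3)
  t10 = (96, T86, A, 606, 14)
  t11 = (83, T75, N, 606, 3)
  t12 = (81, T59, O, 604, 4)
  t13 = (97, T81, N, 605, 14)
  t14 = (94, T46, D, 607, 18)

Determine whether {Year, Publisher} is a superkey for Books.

All 14 rows have distinct {Year, Publisher} values, so {Year, Publisher} → (all attributes) holds and {Year, Publisher} is a superkey.

Yes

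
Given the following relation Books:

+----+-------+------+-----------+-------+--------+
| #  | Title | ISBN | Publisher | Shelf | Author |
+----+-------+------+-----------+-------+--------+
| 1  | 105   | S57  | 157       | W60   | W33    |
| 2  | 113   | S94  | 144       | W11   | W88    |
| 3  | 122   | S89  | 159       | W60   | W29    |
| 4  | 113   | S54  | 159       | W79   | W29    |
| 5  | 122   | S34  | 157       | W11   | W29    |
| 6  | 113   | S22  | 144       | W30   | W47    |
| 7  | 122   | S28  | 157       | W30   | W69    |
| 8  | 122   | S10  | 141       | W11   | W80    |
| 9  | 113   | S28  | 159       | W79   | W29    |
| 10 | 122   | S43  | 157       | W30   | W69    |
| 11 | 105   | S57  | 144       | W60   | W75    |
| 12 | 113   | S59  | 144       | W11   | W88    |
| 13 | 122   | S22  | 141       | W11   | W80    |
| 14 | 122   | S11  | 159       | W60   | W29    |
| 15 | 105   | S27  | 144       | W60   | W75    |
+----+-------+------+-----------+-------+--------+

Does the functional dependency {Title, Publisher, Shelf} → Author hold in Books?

Yes

(Title=105, Publisher=157, Shelf=W60): row 1 → Author = W33 ✓
(Title=113, Publisher=144, Shelf=W11): rows 2, 12 → Author = W88, W88 ✓
(Title=122, Publisher=159, Shelf=W60): rows 3, 14 → Author = W29, W29 ✓
(Title=113, Publisher=159, Shelf=W79): rows 4, 9 → Author = W29, W29 ✓
(Title=122, Publisher=157, Shelf=W11): row 5 → Author = W29 ✓
(Title=113, Publisher=144, Shelf=W30): row 6 → Author = W47 ✓
(Title=122, Publisher=157, Shelf=W30): rows 7, 10 → Author = W69, W69 ✓
(Title=122, Publisher=141, Shelf=W11): rows 8, 13 → Author = W80, W80 ✓
(Title=105, Publisher=144, Shelf=W60): rows 11, 15 → Author = W75, W75 ✓
Every {Title, Publisher, Shelf} value is associated with a single Author value, so {Title, Publisher, Shelf} → Author holds.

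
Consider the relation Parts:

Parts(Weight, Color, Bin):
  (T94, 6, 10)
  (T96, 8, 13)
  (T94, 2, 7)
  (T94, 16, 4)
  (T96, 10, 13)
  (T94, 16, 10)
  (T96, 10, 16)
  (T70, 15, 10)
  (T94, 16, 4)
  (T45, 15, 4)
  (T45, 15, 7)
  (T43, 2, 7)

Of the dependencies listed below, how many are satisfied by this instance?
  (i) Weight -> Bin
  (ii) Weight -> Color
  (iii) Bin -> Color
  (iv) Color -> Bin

(i) Weight -> Bin: Weight=T94: 5 rows → Bin takes values {10, 7, 4} — violation; Weight=T96: 3 rows → Bin takes values {13, 16} — violation; Weight=T45: 2 rows → Bin takes values {4, 7} — violation — fails.
(ii) Weight -> Color: Weight=T94: 5 rows → Color takes values {6, 2, 16} — violation; Weight=T96: 3 rows → Color takes values {8, 10} — violation — fails.
(iii) Bin -> Color: Bin=10: 3 rows → Color takes values {6, 16, 15} — violation; Bin=13: 2 rows → Color takes values {8, 10} — violation; Bin=7: 3 rows → Color takes values {2, 15} — violation; Bin=4: 3 rows → Color takes values {16, 15} — violation — fails.
(iv) Color -> Bin: Color=16: 3 rows → Bin takes values {4, 10} — violation; Color=10: 2 rows → Bin takes values {13, 16} — violation; Color=15: 3 rows → Bin takes values {10, 4, 7} — violation — fails.
None of the 4 dependencies hold.

0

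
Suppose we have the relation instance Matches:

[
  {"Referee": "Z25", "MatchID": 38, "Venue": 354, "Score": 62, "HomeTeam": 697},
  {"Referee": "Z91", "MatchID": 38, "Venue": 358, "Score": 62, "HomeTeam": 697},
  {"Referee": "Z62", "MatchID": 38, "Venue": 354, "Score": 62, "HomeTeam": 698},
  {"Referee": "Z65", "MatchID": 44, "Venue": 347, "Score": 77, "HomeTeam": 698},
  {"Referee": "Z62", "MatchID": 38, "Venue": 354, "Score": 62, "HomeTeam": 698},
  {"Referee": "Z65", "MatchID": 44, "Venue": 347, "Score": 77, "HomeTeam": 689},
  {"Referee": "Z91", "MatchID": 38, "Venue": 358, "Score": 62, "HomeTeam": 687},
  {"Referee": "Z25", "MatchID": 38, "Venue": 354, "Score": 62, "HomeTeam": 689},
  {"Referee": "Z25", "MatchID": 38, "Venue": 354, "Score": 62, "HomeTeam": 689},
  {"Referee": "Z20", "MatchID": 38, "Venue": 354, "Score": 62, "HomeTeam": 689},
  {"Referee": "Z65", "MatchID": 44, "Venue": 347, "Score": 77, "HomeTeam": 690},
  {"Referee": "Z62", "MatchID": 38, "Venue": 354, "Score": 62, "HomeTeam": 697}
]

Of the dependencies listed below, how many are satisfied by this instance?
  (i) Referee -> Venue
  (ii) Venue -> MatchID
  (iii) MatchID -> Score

(i) Referee -> Venue: every LHS value maps to a single RHS value — holds.
(ii) Venue -> MatchID: every LHS value maps to a single RHS value — holds.
(iii) MatchID -> Score: every LHS value maps to a single RHS value — holds.
3 of the 3 dependencies hold.

3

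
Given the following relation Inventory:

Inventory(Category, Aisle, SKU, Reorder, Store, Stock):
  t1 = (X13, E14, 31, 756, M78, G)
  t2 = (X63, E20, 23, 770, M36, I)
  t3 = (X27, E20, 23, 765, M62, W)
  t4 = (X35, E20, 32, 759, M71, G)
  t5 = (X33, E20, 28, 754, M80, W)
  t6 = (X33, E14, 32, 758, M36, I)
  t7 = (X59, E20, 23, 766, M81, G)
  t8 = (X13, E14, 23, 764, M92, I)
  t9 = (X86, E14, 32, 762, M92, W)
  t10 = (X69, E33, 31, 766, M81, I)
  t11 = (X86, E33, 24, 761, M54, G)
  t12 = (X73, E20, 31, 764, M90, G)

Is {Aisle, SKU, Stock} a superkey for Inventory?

All 12 rows have distinct {Aisle, SKU, Stock} values, so {Aisle, SKU, Stock} → (all attributes) holds and {Aisle, SKU, Stock} is a superkey.

Yes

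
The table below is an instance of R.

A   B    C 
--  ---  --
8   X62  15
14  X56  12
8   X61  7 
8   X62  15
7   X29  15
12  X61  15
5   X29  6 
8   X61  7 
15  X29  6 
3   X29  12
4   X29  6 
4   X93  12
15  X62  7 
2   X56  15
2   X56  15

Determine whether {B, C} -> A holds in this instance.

(B=X62, C=15): 2 rows → A = 8, 8 ✓
(B=X56, C=12): 1 row → A = 14 ✓
(B=X61, C=7): 2 rows → A = 8, 8 ✓
(B=X29, C=15): 1 row → A = 7 ✓
(B=X61, C=15): 1 row → A = 12 ✓
(B=X29, C=6): 3 rows → A takes values {5, 15, 4} — violation
(B=X29, C=12): 1 row → A = 3 ✓
(B=X93, C=12): 1 row → A = 4 ✓
(B=X62, C=7): 1 row → A = 15 ✓
(B=X56, C=15): 2 rows → A = 2, 2 ✓
Two rows agree on {B, C} but differ on A, so {B, C} -> A does not hold.

No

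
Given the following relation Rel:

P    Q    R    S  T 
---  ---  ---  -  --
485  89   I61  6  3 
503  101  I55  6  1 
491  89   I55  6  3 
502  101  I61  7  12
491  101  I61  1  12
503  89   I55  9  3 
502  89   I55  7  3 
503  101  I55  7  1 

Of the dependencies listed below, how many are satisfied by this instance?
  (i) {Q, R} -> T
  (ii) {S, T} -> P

(i) {Q, R} -> T: every LHS value maps to a single RHS value — holds.
(ii) {S, T} -> P: (S=6, T=3): 2 rows → P takes values {485, 491} — violation — fails.
1 of the 2 dependencies holds.

1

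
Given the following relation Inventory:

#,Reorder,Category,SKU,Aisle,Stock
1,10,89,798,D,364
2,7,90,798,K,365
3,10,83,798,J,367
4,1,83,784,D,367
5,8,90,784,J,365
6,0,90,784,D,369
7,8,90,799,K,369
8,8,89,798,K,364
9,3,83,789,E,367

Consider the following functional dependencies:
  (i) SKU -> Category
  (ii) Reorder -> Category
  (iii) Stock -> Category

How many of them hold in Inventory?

1

(i) SKU -> Category: SKU=798: rows 1, 2, 3, 8 → Category takes values {89, 90, 83} — violation; SKU=784: rows 4, 5, 6 → Category takes values {83, 90} — violation — fails.
(ii) Reorder -> Category: Reorder=10: rows 1, 3 → Category takes values {89, 83} — violation; Reorder=8: rows 5, 7, 8 → Category takes values {90, 89} — violation — fails.
(iii) Stock -> Category: every LHS value maps to a single RHS value — holds.
1 of the 3 dependencies holds.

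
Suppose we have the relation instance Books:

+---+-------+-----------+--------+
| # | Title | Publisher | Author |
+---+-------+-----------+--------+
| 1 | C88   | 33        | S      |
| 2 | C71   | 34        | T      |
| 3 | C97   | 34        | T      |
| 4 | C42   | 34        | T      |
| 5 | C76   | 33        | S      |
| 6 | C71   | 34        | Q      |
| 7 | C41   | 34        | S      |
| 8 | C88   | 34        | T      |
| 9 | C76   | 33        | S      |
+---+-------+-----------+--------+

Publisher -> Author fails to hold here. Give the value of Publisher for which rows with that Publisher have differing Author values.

34

Publisher=33: rows 1, 5, 9 → Author = S, S, S ✓
Publisher=34: rows 2, 3, 4, 6, 7, 8 → Author takes values {T, Q, S} — violation
The only Publisher value with inconsistent Author is Publisher=34.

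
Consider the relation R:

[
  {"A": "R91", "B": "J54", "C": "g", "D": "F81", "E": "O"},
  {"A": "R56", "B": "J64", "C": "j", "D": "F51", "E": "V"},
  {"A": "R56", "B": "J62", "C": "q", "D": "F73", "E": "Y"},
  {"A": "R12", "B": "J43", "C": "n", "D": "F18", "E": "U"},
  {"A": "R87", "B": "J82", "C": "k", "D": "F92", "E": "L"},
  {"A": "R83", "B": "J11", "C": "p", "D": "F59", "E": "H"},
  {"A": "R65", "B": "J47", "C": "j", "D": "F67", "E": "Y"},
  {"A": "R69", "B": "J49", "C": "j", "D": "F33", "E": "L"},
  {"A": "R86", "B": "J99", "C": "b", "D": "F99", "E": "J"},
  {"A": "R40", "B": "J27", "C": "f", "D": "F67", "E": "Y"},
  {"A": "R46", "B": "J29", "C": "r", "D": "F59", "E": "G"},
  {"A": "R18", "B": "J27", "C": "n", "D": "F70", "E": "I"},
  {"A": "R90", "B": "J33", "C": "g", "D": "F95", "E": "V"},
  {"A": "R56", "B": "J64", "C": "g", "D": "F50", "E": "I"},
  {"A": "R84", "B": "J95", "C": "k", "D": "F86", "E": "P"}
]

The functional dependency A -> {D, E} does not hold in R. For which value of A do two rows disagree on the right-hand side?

R56

A=R91: 1 row → {D,E} = (F81, O) ✓
A=R56: 3 rows → {D,E} takes values {(F51, V), (F73, Y), (F50, I)} — violation
A=R12: 1 row → {D,E} = (F18, U) ✓
A=R87: 1 row → {D,E} = (F92, L) ✓
A=R83: 1 row → {D,E} = (F59, H) ✓
A=R65: 1 row → {D,E} = (F67, Y) ✓
A=R69: 1 row → {D,E} = (F33, L) ✓
A=R86: 1 row → {D,E} = (F99, J) ✓
A=R40: 1 row → {D,E} = (F67, Y) ✓
A=R46: 1 row → {D,E} = (F59, G) ✓
A=R18: 1 row → {D,E} = (F70, I) ✓
A=R90: 1 row → {D,E} = (F95, V) ✓
A=R84: 1 row → {D,E} = (F86, P) ✓
The only A value with inconsistent RHS is A=R56.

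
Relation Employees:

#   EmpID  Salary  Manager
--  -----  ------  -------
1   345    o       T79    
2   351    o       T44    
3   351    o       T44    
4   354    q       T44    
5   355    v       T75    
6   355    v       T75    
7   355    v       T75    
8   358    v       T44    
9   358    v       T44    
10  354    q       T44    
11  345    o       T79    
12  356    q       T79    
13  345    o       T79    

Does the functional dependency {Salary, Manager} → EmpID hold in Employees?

(Salary=o, Manager=T79): rows 1, 11, 13 → EmpID = 345, 345, 345 ✓
(Salary=o, Manager=T44): rows 2, 3 → EmpID = 351, 351 ✓
(Salary=q, Manager=T44): rows 4, 10 → EmpID = 354, 354 ✓
(Salary=v, Manager=T75): rows 5, 6, 7 → EmpID = 355, 355, 355 ✓
(Salary=v, Manager=T44): rows 8, 9 → EmpID = 358, 358 ✓
(Salary=q, Manager=T79): row 12 → EmpID = 356 ✓
Every {Salary, Manager} value is associated with a single EmpID value, so {Salary, Manager} → EmpID holds.

Yes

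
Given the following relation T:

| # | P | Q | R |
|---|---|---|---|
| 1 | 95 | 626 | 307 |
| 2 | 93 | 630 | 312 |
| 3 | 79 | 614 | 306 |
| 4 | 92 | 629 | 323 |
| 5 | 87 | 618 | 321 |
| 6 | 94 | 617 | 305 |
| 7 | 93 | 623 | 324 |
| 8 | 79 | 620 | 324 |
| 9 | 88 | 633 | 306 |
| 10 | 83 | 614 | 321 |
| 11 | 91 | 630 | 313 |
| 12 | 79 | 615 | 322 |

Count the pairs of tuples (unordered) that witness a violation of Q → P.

Q=630: violating pairs (2,11) — 1 pair.
Q=614: violating pairs (3,10) — 1 pair.

2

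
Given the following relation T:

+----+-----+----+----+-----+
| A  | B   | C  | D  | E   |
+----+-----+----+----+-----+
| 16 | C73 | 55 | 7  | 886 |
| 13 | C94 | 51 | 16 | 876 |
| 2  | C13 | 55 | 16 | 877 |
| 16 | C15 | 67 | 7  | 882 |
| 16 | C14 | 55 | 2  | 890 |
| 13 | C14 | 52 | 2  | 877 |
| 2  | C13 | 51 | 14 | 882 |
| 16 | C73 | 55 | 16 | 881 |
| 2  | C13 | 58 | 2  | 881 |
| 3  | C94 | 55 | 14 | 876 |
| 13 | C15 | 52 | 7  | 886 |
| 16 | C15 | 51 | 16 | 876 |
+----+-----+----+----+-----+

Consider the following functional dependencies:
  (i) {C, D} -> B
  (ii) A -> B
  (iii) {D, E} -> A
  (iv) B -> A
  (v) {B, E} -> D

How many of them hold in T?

0

(i) {C, D} -> B: (C=51, D=16): 2 rows → B takes values {C94, C15} — violation; (C=55, D=16): 2 rows → B takes values {C13, C73} — violation — fails.
(ii) A -> B: A=16: 5 rows → B takes values {C73, C15, C14} — violation; A=13: 3 rows → B takes values {C94, C14, C15} — violation — fails.
(iii) {D, E} -> A: (D=7, E=886): 2 rows → A takes values {16, 13} — violation; (D=16, E=876): 2 rows → A takes values {13, 16} — violation — fails.
(iv) B -> A: B=C94: 2 rows → A takes values {13, 3} — violation; B=C15: 3 rows → A takes values {16, 13} — violation; B=C14: 2 rows → A takes values {16, 13} — violation — fails.
(v) {B, E} -> D: (B=C94, E=876): 2 rows → D takes values {16, 14} — violation — fails.
None of the 5 dependencies hold.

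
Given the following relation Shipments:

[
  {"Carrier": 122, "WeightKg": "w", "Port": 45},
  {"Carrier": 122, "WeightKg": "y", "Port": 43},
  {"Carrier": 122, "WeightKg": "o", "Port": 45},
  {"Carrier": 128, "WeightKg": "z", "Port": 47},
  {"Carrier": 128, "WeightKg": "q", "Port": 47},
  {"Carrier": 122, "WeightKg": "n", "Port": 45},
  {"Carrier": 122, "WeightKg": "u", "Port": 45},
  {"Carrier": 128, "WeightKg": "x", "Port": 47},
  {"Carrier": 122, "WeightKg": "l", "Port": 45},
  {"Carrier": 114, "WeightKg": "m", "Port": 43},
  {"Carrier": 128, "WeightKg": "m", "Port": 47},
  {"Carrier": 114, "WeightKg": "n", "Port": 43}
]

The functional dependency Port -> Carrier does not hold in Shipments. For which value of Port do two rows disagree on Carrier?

Port=45: 5 rows → Carrier = 122, 122, 122, 122, 122 ✓
Port=43: 3 rows → Carrier takes values {122, 114} — violation
Port=47: 4 rows → Carrier = 128, 128, 128, 128 ✓
The only Port value with inconsistent Carrier is Port=43.

43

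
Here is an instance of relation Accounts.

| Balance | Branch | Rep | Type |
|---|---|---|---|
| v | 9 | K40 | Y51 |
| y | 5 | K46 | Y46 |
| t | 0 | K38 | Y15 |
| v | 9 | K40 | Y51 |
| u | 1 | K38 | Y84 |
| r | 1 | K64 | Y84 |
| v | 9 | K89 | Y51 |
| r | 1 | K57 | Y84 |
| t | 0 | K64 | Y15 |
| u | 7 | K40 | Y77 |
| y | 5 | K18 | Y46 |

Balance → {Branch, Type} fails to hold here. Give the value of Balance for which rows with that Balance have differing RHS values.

u

Balance=v: 3 rows → {Branch,Type} = (9, Y51), (9, Y51), (9, Y51) ✓
Balance=y: 2 rows → {Branch,Type} = (5, Y46), (5, Y46) ✓
Balance=t: 2 rows → {Branch,Type} = (0, Y15), (0, Y15) ✓
Balance=u: 2 rows → {Branch,Type} takes values {(1, Y84), (7, Y77)} — violation
Balance=r: 2 rows → {Branch,Type} = (1, Y84), (1, Y84) ✓
The only Balance value with inconsistent RHS is Balance=u.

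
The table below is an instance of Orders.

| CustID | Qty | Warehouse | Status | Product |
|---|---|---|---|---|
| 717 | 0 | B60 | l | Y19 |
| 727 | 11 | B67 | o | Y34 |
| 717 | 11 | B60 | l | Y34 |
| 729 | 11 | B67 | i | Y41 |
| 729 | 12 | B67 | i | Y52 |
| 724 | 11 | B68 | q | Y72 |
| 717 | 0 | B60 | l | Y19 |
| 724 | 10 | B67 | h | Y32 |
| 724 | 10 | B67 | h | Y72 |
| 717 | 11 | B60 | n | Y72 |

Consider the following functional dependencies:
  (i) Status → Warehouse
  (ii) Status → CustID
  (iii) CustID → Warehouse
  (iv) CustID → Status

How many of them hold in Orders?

2

(i) Status → Warehouse: every LHS value maps to a single RHS value — holds.
(ii) Status → CustID: every LHS value maps to a single RHS value — holds.
(iii) CustID → Warehouse: CustID=724: 3 rows → Warehouse takes values {B68, B67} — violation — fails.
(iv) CustID → Status: CustID=717: 4 rows → Status takes values {l, n} — violation; CustID=724: 3 rows → Status takes values {q, h} — violation — fails.
2 of the 4 dependencies hold.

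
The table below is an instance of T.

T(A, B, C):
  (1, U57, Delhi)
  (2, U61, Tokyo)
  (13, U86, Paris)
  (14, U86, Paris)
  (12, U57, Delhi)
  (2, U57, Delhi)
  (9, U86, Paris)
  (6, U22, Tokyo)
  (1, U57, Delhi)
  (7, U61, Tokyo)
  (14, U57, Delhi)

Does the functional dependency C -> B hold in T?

No

C=Delhi: 5 rows → B = U57, U57, U57, U57, U57 ✓
C=Tokyo: 3 rows → B takes values {U61, U22} — violation
C=Paris: 3 rows → B = U86, U86, U86 ✓
Two rows agree on C but differ on B, so C -> B does not hold.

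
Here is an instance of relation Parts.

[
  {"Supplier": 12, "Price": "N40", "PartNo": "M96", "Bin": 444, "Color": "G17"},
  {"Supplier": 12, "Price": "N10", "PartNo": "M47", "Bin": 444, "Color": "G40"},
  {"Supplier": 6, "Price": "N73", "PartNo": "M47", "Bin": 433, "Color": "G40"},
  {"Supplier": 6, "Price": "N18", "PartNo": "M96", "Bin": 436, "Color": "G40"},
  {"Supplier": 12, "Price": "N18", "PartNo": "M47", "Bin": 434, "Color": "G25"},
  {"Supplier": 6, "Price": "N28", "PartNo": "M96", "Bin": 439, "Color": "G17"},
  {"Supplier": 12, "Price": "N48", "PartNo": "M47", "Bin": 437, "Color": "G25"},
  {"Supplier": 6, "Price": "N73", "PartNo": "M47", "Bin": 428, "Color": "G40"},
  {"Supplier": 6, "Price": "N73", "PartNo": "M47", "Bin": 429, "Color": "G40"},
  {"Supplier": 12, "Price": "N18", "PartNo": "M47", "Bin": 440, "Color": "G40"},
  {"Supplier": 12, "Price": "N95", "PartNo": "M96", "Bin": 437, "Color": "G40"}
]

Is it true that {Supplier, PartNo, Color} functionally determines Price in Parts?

(Supplier=12, PartNo=M96, Color=G17): 1 row → Price = N40 ✓
(Supplier=12, PartNo=M47, Color=G40): 2 rows → Price takes values {N10, N18} — violation
(Supplier=6, PartNo=M47, Color=G40): 3 rows → Price = N73, N73, N73 ✓
(Supplier=6, PartNo=M96, Color=G40): 1 row → Price = N18 ✓
(Supplier=12, PartNo=M47, Color=G25): 2 rows → Price takes values {N18, N48} — violation
(Supplier=6, PartNo=M96, Color=G17): 1 row → Price = N28 ✓
(Supplier=12, PartNo=M96, Color=G40): 1 row → Price = N95 ✓
Two rows agree on {Supplier, PartNo, Color} but differ on Price, so {Supplier, PartNo, Color} -> Price does not hold.

No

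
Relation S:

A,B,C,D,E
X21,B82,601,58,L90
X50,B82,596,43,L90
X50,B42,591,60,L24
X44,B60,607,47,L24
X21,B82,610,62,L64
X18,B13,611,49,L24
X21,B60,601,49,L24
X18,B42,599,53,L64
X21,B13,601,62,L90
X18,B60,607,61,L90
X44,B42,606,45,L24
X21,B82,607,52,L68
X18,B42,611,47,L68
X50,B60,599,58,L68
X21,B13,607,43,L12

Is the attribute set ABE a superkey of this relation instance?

Yes

All 15 rows have distinct ABE values, so ABE → (all attributes) holds and ABE is a superkey.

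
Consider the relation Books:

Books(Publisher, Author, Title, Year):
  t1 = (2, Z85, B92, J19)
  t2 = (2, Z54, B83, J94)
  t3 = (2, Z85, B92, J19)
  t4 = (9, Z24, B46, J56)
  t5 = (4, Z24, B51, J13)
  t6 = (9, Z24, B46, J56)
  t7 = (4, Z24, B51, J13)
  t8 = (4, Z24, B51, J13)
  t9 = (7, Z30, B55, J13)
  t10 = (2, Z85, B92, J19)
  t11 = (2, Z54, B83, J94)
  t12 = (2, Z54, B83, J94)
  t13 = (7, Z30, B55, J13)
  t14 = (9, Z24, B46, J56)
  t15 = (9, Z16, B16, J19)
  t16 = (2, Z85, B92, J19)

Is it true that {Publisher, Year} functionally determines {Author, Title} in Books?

(Publisher=2, Year=J19): rows 1, 3, 10, 16 → {Author,Title} = (Z85, B92), (Z85, B92), (Z85, B92), (Z85, B92) ✓
(Publisher=2, Year=J94): rows 2, 11, 12 → {Author,Title} = (Z54, B83), (Z54, B83), (Z54, B83) ✓
(Publisher=9, Year=J56): rows 4, 6, 14 → {Author,Title} = (Z24, B46), (Z24, B46), (Z24, B46) ✓
(Publisher=4, Year=J13): rows 5, 7, 8 → {Author,Title} = (Z24, B51), (Z24, B51), (Z24, B51) ✓
(Publisher=7, Year=J13): rows 9, 13 → {Author,Title} = (Z30, B55), (Z30, B55) ✓
(Publisher=9, Year=J19): row 15 → {Author,Title} = (Z16, B16) ✓
Every {Publisher, Year} value is associated with a single {Author, Title} value, so {Publisher, Year} → {Author, Title} holds.

Yes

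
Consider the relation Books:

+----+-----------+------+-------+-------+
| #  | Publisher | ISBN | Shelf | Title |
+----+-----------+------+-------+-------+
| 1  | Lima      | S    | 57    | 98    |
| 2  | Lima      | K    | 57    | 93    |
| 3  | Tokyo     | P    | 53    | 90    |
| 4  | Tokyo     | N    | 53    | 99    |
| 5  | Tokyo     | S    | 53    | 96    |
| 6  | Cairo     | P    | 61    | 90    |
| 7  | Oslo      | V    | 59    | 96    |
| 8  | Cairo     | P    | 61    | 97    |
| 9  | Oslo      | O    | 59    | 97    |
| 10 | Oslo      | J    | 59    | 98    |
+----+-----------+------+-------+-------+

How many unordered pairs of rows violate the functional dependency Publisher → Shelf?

Publisher=Lima: all 2 rows agree on Shelf — 0 pairs.
Publisher=Tokyo: all 3 rows agree on Shelf — 0 pairs.
Publisher=Cairo: all 2 rows agree on Shelf — 0 pairs.
Publisher=Oslo: all 3 rows agree on Shelf — 0 pairs.

0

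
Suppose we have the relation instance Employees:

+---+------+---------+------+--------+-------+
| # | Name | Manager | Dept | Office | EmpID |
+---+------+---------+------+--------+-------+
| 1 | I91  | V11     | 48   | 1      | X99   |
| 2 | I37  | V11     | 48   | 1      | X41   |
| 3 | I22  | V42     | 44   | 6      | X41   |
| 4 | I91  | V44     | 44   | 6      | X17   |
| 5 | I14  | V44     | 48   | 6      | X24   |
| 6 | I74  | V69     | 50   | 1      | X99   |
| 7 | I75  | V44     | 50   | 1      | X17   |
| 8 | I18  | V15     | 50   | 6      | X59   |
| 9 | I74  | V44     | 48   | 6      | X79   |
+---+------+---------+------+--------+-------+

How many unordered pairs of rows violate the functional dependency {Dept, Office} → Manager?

2

(Dept=48, Office=1): all 2 rows agree on Manager — 0 pairs.
(Dept=44, Office=6): violating pairs (3,4) — 1 pair.
(Dept=48, Office=6): all 2 rows agree on Manager — 0 pairs.
(Dept=50, Office=1): violating pairs (6,7) — 1 pair.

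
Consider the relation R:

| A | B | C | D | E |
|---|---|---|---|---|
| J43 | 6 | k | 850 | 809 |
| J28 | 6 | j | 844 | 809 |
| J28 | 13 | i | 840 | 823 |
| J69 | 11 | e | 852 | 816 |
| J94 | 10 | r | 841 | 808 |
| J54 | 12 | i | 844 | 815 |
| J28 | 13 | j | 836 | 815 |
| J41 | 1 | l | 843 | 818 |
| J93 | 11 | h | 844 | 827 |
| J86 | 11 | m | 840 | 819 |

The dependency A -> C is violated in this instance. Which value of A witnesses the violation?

A=J43: 1 row → C = k ✓
A=J28: 3 rows → C takes values {j, i} — violation
A=J69: 1 row → C = e ✓
A=J94: 1 row → C = r ✓
A=J54: 1 row → C = i ✓
A=J41: 1 row → C = l ✓
A=J93: 1 row → C = h ✓
A=J86: 1 row → C = m ✓
The only A value with inconsistent C is A=J28.

J28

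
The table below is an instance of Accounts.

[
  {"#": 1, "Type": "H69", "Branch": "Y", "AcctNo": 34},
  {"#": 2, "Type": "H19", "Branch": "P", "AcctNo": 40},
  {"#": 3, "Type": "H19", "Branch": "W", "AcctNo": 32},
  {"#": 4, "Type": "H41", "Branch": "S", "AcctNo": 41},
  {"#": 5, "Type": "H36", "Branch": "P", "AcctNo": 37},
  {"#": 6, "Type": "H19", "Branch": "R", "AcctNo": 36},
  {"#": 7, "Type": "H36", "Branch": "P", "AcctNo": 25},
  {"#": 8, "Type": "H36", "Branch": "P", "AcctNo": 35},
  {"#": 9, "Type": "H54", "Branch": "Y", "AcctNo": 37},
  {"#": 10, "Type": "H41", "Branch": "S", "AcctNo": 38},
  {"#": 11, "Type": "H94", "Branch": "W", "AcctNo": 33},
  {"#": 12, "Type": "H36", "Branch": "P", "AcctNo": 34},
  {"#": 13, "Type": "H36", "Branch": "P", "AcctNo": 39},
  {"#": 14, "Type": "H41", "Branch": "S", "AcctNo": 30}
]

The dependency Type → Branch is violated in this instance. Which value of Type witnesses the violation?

H19

Type=H69: row 1 → Branch = Y ✓
Type=H19: rows 2, 3, 6 → Branch takes values {P, W, R} — violation
Type=H41: rows 4, 10, 14 → Branch = S, S, S ✓
Type=H36: rows 5, 7, 8, 12, 13 → Branch = P, P, P, P, P ✓
Type=H54: row 9 → Branch = Y ✓
Type=H94: row 11 → Branch = W ✓
The only Type value with inconsistent Branch is Type=H19.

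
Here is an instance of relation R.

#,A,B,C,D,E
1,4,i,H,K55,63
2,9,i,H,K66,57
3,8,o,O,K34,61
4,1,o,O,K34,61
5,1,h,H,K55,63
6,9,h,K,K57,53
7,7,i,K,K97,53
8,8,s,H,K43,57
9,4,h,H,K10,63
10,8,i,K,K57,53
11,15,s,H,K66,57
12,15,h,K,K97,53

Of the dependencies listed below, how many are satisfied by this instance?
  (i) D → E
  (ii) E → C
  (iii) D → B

(i) D → E: every LHS value maps to a single RHS value — holds.
(ii) E → C: every LHS value maps to a single RHS value — holds.
(iii) D → B: D=K55: rows 1, 5 → B takes values {i, h} — violation; D=K66: rows 2, 11 → B takes values {i, s} — violation; D=K57: rows 6, 10 → B takes values {h, i} — violation; D=K97: rows 7, 12 → B takes values {i, h} — violation — fails.
2 of the 3 dependencies hold.

2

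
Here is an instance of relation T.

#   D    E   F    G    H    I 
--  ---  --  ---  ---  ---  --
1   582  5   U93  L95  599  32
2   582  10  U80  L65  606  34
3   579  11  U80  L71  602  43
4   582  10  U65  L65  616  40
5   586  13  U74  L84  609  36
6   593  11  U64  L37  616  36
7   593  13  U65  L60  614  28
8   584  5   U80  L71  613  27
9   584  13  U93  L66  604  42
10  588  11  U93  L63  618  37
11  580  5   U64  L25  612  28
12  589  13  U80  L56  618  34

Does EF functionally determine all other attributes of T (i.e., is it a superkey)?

Yes

All 12 rows have distinct EF values, so EF → (all attributes) holds and EF is a superkey.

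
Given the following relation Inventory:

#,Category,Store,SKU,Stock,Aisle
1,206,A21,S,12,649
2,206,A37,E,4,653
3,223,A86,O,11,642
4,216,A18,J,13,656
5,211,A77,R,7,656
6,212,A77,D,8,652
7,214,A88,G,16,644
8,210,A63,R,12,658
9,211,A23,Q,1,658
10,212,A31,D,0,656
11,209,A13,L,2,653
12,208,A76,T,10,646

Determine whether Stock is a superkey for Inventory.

Rows 1 and 8 have the same Stock value Stock=12 but are distinct tuples, so Stock does not determine every attribute — not a superkey.

No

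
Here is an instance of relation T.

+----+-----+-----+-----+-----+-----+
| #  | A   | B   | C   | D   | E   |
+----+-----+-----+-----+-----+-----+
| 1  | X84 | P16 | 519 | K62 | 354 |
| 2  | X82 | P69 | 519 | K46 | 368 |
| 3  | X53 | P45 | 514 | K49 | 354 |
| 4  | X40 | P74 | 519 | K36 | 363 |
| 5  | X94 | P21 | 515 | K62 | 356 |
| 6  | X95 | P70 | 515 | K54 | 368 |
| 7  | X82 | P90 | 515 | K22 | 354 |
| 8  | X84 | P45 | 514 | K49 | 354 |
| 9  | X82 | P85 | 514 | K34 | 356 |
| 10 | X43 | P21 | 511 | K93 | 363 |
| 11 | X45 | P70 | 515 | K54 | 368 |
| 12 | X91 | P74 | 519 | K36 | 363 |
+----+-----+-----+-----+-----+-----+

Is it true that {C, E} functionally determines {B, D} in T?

(C=519, E=354): row 1 → {B,D} = (P16, K62) ✓
(C=519, E=368): row 2 → {B,D} = (P69, K46) ✓
(C=514, E=354): rows 3, 8 → {B,D} = (P45, K49), (P45, K49) ✓
(C=519, E=363): rows 4, 12 → {B,D} = (P74, K36), (P74, K36) ✓
(C=515, E=356): row 5 → {B,D} = (P21, K62) ✓
(C=515, E=368): rows 6, 11 → {B,D} = (P70, K54), (P70, K54) ✓
(C=515, E=354): row 7 → {B,D} = (P90, K22) ✓
(C=514, E=356): row 9 → {B,D} = (P85, K34) ✓
(C=511, E=363): row 10 → {B,D} = (P21, K93) ✓
Every {C, E} value is associated with a single {B, D} value, so {C, E} -> {B, D} holds.

Yes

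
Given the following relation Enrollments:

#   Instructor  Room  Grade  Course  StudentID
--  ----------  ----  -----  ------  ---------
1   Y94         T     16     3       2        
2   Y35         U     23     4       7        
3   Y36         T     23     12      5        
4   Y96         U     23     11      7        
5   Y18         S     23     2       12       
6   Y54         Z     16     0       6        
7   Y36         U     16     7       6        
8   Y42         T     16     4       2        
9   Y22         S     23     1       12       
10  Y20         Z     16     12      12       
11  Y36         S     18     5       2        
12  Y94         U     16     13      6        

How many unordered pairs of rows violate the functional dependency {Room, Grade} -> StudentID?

(Room=T, Grade=16): all 2 rows agree on StudentID — 0 pairs.
(Room=U, Grade=23): all 2 rows agree on StudentID — 0 pairs.
(Room=S, Grade=23): all 2 rows agree on StudentID — 0 pairs.
(Room=Z, Grade=16): violating pairs (6,10) — 1 pair.
(Room=U, Grade=16): all 2 rows agree on StudentID — 0 pairs.

1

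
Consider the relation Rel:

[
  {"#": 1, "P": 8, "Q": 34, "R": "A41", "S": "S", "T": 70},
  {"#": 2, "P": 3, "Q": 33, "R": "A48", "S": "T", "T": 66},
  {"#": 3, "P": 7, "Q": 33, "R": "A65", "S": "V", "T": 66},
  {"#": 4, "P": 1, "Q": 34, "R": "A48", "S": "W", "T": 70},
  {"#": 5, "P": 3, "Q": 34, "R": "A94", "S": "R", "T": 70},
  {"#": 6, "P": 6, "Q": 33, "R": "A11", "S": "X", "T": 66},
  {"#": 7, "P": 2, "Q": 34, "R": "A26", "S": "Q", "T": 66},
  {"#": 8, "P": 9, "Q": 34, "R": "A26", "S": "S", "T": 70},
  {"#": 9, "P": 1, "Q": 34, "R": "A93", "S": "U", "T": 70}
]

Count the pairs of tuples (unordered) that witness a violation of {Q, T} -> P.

12

(Q=34, T=70): violating pairs (1,4), (1,5), (1,8), (1,9), (4,5), (4,8), (5,8), (5,9), (8,9) — 9 pairs.
(Q=33, T=66): violating pairs (2,3), (2,6), (3,6) — 3 pairs.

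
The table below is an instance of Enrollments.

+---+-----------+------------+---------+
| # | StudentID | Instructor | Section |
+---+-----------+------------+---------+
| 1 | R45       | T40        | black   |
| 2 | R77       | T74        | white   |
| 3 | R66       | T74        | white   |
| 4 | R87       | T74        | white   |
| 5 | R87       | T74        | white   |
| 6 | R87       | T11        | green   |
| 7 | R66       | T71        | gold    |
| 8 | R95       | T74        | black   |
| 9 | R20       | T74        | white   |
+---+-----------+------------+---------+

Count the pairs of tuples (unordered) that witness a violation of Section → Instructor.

1

Section=black: violating pairs (1,8) — 1 pair.
Section=white: all 5 rows agree on Instructor — 0 pairs.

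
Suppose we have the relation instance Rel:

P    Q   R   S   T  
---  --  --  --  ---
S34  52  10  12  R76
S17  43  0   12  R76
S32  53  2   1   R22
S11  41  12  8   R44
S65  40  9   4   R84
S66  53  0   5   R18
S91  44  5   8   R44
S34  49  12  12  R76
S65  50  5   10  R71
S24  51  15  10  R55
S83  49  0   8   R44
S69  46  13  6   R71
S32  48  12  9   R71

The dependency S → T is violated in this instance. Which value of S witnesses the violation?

10

S=12: 3 rows → T = R76, R76, R76 ✓
S=1: 1 row → T = R22 ✓
S=8: 3 rows → T = R44, R44, R44 ✓
S=4: 1 row → T = R84 ✓
S=5: 1 row → T = R18 ✓
S=10: 2 rows → T takes values {R71, R55} — violation
S=6: 1 row → T = R71 ✓
S=9: 1 row → T = R71 ✓
The only S value with inconsistent T is S=10.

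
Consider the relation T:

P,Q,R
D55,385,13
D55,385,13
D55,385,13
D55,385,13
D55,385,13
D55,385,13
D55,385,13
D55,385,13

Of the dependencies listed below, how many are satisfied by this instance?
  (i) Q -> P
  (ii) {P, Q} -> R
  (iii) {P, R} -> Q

(i) Q -> P: every LHS value maps to a single RHS value — holds.
(ii) {P, Q} -> R: every LHS value maps to a single RHS value — holds.
(iii) {P, R} -> Q: every LHS value maps to a single RHS value — holds.
3 of the 3 dependencies hold.

3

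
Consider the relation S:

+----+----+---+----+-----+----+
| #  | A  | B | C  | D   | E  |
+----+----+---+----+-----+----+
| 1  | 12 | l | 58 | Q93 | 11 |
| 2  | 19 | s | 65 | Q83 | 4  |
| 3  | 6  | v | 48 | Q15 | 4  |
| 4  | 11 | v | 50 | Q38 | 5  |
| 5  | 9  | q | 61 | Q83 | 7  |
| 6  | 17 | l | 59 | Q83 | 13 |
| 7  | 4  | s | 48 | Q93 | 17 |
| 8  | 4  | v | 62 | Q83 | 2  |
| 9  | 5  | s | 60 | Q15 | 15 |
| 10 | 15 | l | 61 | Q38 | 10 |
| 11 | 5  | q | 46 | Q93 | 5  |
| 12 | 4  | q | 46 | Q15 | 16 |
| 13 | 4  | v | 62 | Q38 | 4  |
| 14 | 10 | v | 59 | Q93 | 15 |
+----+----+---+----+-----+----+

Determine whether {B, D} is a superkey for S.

Rows 4 and 13 have the same {B, D} value (B=v, D=Q38) but are distinct tuples, so {B, D} does not determine every attribute — not a superkey.

No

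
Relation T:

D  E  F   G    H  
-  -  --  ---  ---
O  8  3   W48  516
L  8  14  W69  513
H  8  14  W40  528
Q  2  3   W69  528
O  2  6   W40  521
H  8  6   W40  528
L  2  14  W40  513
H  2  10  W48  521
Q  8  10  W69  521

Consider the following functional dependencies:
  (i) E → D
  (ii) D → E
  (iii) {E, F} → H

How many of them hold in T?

(i) E → D: E=8: 5 rows → D takes values {O, L, H, Q} — violation; E=2: 4 rows → D takes values {Q, O, L, H} — violation — fails.
(ii) D → E: D=O: 2 rows → E takes values {8, 2} — violation; D=L: 2 rows → E takes values {8, 2} — violation; D=H: 3 rows → E takes values {8, 2} — violation; D=Q: 2 rows → E takes values {2, 8} — violation — fails.
(iii) {E, F} → H: (E=8, F=14): 2 rows → H takes values {513, 528} — violation — fails.
None of the 3 dependencies hold.

0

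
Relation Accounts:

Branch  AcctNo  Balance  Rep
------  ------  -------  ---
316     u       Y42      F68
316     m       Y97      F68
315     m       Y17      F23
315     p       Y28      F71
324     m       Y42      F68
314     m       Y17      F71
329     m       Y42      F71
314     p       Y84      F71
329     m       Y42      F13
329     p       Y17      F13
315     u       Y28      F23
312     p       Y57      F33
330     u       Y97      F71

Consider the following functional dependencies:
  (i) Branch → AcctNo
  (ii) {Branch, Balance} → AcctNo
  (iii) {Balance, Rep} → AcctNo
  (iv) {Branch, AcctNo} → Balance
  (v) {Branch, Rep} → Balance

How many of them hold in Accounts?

(i) Branch → AcctNo: Branch=316: 2 rows → AcctNo takes values {u, m} — violation; Branch=315: 3 rows → AcctNo takes values {m, p, u} — violation; Branch=314: 2 rows → AcctNo takes values {m, p} — violation; Branch=329: 3 rows → AcctNo takes values {m, p} — violation — fails.
(ii) {Branch, Balance} → AcctNo: (Branch=315, Balance=Y28): 2 rows → AcctNo takes values {p, u} — violation — fails.
(iii) {Balance, Rep} → AcctNo: (Balance=Y42, Rep=F68): 2 rows → AcctNo takes values {u, m} — violation — fails.
(iv) {Branch, AcctNo} → Balance: every LHS value maps to a single RHS value — holds.
(v) {Branch, Rep} → Balance: (Branch=316, Rep=F68): 2 rows → Balance takes values {Y42, Y97} — violation; (Branch=315, Rep=F23): 2 rows → Balance takes values {Y17, Y28} — violation; (Branch=314, Rep=F71): 2 rows → Balance takes values {Y17, Y84} — violation; (Branch=329, Rep=F13): 2 rows → Balance takes values {Y42, Y17} — violation — fails.
1 of the 5 dependencies holds.

1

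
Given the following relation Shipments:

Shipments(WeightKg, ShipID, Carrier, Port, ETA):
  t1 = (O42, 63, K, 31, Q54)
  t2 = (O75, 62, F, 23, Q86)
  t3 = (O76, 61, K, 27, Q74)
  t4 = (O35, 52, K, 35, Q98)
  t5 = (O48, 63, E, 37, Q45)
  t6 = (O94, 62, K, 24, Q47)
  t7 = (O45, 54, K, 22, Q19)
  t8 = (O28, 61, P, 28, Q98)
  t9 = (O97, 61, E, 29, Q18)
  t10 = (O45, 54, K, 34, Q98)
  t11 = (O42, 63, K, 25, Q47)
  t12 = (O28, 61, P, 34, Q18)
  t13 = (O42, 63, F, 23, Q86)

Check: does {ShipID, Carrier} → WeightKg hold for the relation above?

Yes

(ShipID=63, Carrier=K): rows 1, 11 → WeightKg = O42, O42 ✓
(ShipID=62, Carrier=F): row 2 → WeightKg = O75 ✓
(ShipID=61, Carrier=K): row 3 → WeightKg = O76 ✓
(ShipID=52, Carrier=K): row 4 → WeightKg = O35 ✓
(ShipID=63, Carrier=E): row 5 → WeightKg = O48 ✓
(ShipID=62, Carrier=K): row 6 → WeightKg = O94 ✓
(ShipID=54, Carrier=K): rows 7, 10 → WeightKg = O45, O45 ✓
(ShipID=61, Carrier=P): rows 8, 12 → WeightKg = O28, O28 ✓
(ShipID=61, Carrier=E): row 9 → WeightKg = O97 ✓
(ShipID=63, Carrier=F): row 13 → WeightKg = O42 ✓
Every {ShipID, Carrier} value is associated with a single WeightKg value, so {ShipID, Carrier} → WeightKg holds.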